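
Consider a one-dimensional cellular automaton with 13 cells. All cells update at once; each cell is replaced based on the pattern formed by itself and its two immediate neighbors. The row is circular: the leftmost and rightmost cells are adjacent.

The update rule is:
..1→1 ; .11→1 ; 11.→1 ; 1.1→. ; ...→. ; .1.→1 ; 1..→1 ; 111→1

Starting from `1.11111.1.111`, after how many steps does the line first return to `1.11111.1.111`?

step 1: 1.11111.1.111

1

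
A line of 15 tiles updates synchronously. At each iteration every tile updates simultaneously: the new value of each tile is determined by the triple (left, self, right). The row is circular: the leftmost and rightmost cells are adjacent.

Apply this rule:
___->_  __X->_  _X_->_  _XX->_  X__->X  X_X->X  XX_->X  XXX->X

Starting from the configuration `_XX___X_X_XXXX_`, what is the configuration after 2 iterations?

__XX___X_X_XXXX
X__XX___X_X_XXX

X__XX___X_X_XXX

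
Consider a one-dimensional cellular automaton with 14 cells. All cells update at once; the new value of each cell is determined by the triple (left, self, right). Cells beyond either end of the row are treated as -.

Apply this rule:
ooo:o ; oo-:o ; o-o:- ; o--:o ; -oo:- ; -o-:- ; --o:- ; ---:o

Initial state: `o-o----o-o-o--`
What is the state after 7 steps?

---ooo------oo
oo--ooooooo--o
-oo--ooooooo--
--oo--oooooooo
o--oo--ooooooo
-o--oo--oooooo
--o--oo--ooooo

--o--oo--ooooo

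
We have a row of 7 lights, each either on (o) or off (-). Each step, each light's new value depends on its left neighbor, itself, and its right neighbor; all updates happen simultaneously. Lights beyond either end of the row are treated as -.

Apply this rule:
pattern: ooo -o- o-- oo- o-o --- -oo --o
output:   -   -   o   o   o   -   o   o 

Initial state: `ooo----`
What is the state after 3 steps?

oo--oo-

o-oo---
-oooo--
oo--oo-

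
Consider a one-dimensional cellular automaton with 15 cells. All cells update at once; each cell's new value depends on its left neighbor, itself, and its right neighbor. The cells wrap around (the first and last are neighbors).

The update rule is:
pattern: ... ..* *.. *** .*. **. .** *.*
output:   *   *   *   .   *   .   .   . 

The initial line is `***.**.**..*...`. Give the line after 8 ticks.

*********......

.........******
*********......
.........******  (repeats tick 1; period 2)
tick 8: *********......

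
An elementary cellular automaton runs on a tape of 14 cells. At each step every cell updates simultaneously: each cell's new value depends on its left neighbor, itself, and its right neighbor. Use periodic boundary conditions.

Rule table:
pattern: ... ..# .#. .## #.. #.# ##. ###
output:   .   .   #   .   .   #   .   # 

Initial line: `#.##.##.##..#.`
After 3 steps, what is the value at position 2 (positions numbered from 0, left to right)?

##..#..#....##
#...#..#.....#
....#..#......
position 2 holds .

.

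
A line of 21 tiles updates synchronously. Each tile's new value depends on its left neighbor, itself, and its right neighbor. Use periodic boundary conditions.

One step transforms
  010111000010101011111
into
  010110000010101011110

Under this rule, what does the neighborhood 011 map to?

At position 3 the neighborhood is 011; the next row has 1 there.

1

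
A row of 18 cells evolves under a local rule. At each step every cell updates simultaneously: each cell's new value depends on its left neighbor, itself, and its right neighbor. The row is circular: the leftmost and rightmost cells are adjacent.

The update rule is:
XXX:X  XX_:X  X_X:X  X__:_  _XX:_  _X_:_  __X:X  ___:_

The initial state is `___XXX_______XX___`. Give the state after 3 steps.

X_X_X_____X_X_____

__X_XX______X_X___
_X_X_X_____X_X____
X_X_X_____X_X_____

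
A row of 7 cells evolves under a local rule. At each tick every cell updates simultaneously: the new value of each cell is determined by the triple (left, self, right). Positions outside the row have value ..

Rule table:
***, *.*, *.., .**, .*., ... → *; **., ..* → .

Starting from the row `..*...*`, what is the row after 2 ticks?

*.***.*
****.**

****.**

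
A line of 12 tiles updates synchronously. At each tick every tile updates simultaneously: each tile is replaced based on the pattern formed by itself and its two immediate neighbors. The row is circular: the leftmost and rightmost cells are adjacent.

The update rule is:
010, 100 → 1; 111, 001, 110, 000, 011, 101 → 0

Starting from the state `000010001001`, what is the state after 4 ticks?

tick 1: 100011001101
tick 2: 010000100000
tick 3: 011000110000
tick 4: 000100001000

000100001000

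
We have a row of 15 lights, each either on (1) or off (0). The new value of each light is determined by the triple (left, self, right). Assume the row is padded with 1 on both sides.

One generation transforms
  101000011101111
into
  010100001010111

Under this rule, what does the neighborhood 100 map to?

1

At position 3 the neighborhood is 100; the next row has 1 there.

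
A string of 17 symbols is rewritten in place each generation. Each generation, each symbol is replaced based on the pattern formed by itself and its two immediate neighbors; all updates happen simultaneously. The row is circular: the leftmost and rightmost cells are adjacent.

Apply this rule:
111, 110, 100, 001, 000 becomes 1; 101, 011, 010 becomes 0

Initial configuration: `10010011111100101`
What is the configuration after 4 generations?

11011001001111111

generation 1: 11101101111111000
generation 2: 01100100111111111
generation 3: 00111011011111111
generation 4: 11011001001111111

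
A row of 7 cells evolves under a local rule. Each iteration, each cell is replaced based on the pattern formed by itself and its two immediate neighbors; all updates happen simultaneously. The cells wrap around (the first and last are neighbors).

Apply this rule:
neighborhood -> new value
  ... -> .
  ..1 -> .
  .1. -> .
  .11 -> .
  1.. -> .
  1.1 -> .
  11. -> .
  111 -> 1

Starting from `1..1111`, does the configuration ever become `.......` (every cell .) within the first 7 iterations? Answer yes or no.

iteration 1: ....111
iteration 2: .....1.
iteration 3: .......
all cells are . at iteration 3

yes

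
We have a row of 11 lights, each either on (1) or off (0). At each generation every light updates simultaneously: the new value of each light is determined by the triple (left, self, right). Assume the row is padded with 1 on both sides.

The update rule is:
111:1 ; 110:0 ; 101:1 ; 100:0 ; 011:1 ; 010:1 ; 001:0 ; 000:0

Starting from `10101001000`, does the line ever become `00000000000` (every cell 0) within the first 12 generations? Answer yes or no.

no

generation 1: 01111001000
generation 2: 11110001000
generation 3: 11100001000
generation 4: 11000001000
generation 5: 10000001000
generation 6: 00000001000
generation 7: 00000001000  (fixed point — unchanged through generation 12)
generation 12 is 00000001000, still not uniform 0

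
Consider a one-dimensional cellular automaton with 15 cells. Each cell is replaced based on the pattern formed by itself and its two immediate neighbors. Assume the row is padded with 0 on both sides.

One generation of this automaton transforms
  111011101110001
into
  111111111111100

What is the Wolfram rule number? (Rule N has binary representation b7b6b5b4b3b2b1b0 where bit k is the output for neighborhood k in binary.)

position 1: 111 → 1  (bit 7 = 1)
position 2: 110 → 1  (bit 6 = 1)
position 3: 101 → 1  (bit 5 = 1)
position 11: 100 → 1  (bit 4 = 1)
position 0: 011 → 1  (bit 3 = 1)
position 14: 010 → 0  (bit 2 = 0)
position 13: 001 → 0  (bit 1 = 0)
position 12: 000 → 1  (bit 0 = 1)
bits b7..b0 = 11111001 = 249

249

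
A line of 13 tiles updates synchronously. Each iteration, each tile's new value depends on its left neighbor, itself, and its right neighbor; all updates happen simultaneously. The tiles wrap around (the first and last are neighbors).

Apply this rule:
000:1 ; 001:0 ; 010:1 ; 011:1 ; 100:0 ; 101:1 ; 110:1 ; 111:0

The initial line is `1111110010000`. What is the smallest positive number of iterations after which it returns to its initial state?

iteration 1: 1000010010110
iteration 2: 1011010011111
iteration 3: 1111110010000

3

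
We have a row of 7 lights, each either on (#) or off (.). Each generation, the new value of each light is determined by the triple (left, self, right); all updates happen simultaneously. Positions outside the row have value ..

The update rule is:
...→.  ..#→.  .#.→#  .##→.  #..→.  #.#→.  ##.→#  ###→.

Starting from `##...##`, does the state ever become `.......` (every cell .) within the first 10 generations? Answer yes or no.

no

generation 1: .#....#
generation 2: .#....#  (fixed point — unchanged through generation 10)
generation 10 is .#....#, still not uniform .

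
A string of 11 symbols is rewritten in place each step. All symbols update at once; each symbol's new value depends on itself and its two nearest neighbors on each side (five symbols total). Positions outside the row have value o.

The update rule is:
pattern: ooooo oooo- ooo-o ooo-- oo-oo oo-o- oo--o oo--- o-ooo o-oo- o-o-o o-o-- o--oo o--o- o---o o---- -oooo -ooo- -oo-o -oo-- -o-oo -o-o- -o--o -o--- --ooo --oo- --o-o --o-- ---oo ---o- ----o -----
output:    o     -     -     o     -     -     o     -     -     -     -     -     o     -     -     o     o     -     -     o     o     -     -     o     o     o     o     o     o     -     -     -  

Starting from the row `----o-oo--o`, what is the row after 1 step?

-o--oo-oooo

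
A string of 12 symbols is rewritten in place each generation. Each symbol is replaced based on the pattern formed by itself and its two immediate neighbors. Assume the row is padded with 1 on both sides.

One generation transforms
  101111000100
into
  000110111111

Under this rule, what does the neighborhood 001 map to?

1

At position 8 the neighborhood is 001; the next row has 1 there.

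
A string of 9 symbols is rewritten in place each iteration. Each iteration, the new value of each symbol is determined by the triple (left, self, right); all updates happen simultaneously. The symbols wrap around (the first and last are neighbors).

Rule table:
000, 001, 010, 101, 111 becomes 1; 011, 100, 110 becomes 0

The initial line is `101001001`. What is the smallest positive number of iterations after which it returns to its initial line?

18

iteration 1: 011011010
iteration 2: 100100110
iteration 3: 101101001
iteration 4: 010011010
iteration 5: 110100110
iteration 6: 001101001
iteration 7: 010011011
iteration 8: 110100100
iteration 9: 001101101
iteration 10: 010010011
iteration 11: 110110100
iteration 12: 001001101
iteration 13: 011010011
iteration 14: 100110100
iteration 15: 101001101
iteration 16: 011010010
iteration 17: 100110110
iteration 18: 101001001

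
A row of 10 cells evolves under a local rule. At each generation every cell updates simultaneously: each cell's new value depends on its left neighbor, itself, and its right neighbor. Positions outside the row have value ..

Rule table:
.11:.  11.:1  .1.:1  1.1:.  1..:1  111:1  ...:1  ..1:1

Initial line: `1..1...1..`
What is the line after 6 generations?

generation 1: 1111111111
generation 2: .111111111
generation 3: 1.11111111
generation 4: 1..1111111
generation 5: 111.111111
generation 6: .11..11111

.11..11111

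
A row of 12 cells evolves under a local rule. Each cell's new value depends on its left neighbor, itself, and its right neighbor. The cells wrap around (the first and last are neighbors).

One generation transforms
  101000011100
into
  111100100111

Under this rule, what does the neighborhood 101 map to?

At position 1 the neighborhood is 101; the next row has 1 there.

1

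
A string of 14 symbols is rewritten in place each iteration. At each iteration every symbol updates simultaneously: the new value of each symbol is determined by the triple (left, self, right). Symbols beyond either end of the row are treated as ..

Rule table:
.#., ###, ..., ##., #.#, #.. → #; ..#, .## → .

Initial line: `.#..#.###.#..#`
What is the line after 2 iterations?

.##.##.#####.#
..##.##.######

..##.##.######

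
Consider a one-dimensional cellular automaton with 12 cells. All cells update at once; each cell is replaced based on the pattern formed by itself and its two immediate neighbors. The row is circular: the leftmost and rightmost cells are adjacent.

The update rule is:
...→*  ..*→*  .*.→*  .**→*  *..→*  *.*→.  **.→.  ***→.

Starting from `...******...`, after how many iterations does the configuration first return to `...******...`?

24

iteration 1: ****.....***
iteration 2: ....******..
iteration 3: *****.....**
iteration 4: .....******.
iteration 5: ******.....*
iteration 6: ......******
iteration 7: *******.....
iteration 8: *......*****
iteration 9: .*******....
iteration 10: **......****
iteration 11: ..*******...
iteration 12: ***......***
iteration 13: ...*******..
iteration 14: ****......**
iteration 15: ....*******.
iteration 16: *****......*
iteration 17: .....*******
iteration 18: ******......
iteration 19: *.....******
iteration 20: .******.....
iteration 21: **.....*****
iteration 22: ..******....
iteration 23: ***.....****
iteration 24: ...******...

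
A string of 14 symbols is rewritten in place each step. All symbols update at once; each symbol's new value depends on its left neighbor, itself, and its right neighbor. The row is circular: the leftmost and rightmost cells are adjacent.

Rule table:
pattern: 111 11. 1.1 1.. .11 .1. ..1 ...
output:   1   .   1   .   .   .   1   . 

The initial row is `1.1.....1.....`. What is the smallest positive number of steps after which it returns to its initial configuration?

14

step 1: .1.....1.....1
step 2: 1.....1.....1.
step 3: .....1.....1.1
step 4: ....1.....1.1.
step 5: ...1.....1.1..
step 6: ..1.....1.1...
step 7: .1.....1.1....
step 8: 1.....1.1.....
step 9: .....1.1.....1
step 10: ....1.1.....1.
step 11: ...1.1.....1..
step 12: ..1.1.....1...
step 13: .1.1.....1....
step 14: 1.1.....1.....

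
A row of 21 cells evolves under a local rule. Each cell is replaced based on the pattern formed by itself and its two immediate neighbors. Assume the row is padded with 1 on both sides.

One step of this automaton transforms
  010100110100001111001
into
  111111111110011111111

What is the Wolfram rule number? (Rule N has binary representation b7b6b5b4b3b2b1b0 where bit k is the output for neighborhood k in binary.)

position 15: 111 → 1  (bit 7 = 1)
position 7: 110 → 1  (bit 6 = 1)
position 0: 101 → 1  (bit 5 = 1)
position 4: 100 → 1  (bit 4 = 1)
position 6: 011 → 1  (bit 3 = 1)
position 1: 010 → 1  (bit 2 = 1)
position 5: 001 → 1  (bit 1 = 1)
position 11: 000 → 0  (bit 0 = 0)
bits b7..b0 = 11111110 = 254

254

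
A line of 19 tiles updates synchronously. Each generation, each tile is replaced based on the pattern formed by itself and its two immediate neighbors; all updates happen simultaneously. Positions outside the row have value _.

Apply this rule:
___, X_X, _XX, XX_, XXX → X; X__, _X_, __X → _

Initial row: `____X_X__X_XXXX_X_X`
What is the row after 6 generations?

generation 1: XXX__X____XXXXXX_X_
generation 2: XXX____XX_XXXXXXX__
generation 3: XXX_XX_XXXXXXXXXX_X
generation 4: XXXXXXXXXXXXXXXXXX_
generation 5: XXXXXXXXXXXXXXXXXX_  (fixed point — unchanged through generation 6)

XXXXXXXXXXXXXXXXXX_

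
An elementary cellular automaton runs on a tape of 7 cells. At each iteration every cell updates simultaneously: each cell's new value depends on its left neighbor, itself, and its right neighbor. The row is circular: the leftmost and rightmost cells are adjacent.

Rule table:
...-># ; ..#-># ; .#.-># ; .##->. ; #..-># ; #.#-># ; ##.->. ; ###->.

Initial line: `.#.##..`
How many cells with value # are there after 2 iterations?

2

iteration 1: ###..##
iteration 2: ...##..
count of #: 2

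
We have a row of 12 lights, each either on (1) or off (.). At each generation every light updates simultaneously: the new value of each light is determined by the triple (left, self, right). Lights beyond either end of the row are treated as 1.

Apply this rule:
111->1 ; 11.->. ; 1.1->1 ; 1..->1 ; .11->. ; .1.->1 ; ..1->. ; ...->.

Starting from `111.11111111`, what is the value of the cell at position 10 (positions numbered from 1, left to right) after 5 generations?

1

generation 1: 11.1.1111111
generation 2: 1.111.111111
generation 3: .1.1.1.11111
generation 4: 1111111.1111
generation 5: 111111.1.111
position 10 holds 1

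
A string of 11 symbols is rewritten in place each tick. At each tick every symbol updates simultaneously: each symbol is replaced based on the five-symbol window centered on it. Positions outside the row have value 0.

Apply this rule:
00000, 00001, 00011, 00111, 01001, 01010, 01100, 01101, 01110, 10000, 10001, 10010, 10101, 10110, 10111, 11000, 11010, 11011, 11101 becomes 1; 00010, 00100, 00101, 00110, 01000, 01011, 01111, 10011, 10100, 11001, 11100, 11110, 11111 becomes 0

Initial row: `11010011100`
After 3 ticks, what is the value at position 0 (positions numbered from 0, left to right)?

0

01101011011
10111011111
00111110000
position 0 holds 0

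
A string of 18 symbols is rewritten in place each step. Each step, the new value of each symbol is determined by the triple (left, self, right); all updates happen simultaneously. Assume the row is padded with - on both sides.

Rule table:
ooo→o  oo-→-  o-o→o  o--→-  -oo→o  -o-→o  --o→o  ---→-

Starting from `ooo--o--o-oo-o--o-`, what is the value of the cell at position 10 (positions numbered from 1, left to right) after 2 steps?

o

oo--oo-oooo-oo-oo-
o--oo-oooo-oo-oo--
position 10 holds o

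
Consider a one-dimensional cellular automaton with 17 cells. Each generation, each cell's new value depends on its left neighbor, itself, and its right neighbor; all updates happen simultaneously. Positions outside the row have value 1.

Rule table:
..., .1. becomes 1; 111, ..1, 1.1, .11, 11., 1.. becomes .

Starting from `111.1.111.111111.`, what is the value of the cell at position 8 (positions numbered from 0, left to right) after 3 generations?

....1............
.11.1.1111111111.
....1............
position 8 holds .

.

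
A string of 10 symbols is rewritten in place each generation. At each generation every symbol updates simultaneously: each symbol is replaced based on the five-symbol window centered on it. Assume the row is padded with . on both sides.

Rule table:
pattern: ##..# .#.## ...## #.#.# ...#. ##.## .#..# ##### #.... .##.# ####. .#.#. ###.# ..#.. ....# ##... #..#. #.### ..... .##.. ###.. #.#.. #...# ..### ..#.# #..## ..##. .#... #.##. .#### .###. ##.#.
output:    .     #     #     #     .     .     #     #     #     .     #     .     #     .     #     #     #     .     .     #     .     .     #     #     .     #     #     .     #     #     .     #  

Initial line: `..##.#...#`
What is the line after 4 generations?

###.##.#..

generation 1: ###.#..#..
generation 2: #.##.##..#
generation 3: .##..##.#.
generation 4: ###.##.#..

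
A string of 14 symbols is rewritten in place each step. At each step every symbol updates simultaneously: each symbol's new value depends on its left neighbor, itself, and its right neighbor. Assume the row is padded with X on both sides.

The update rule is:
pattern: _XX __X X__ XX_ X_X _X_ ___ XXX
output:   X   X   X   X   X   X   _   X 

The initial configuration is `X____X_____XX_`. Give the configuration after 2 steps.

XXXXXXXX_XXXXX

XX__XXX___XXXX
XXXXXXXX_XXXXX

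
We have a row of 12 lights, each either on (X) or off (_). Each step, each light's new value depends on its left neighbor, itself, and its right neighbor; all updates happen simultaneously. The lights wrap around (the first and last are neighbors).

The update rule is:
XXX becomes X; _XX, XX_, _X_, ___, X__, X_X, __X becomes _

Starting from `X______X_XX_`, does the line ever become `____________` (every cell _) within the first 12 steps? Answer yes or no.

yes

____________
all cells are _ at step 1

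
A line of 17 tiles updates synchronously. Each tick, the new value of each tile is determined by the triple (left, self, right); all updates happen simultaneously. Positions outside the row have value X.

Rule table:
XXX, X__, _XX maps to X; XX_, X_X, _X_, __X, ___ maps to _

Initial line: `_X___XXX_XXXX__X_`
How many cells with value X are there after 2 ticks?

7

tick 1: __X__XX__XXX_X___
tick 2: X__X_X_X_XX___X__
count of X: 7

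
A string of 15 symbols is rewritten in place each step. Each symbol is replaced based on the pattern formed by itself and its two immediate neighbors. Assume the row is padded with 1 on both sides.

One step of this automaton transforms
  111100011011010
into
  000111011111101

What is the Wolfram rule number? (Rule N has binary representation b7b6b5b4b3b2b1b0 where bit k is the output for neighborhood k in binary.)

position 0: 111 → 0  (bit 7 = 0)
position 3: 110 → 1  (bit 6 = 1)
position 9: 101 → 1  (bit 5 = 1)
position 4: 100 → 1  (bit 4 = 1)
position 7: 011 → 1  (bit 3 = 1)
position 13: 010 → 0  (bit 2 = 0)
position 6: 001 → 0  (bit 1 = 0)
position 5: 000 → 1  (bit 0 = 1)
bits b7..b0 = 01111001 = 121

121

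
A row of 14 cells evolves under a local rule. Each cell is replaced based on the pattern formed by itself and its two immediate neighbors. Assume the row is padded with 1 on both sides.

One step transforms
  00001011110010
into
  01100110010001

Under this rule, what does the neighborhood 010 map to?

At position 4 the neighborhood is 010; the next row has 0 there.

0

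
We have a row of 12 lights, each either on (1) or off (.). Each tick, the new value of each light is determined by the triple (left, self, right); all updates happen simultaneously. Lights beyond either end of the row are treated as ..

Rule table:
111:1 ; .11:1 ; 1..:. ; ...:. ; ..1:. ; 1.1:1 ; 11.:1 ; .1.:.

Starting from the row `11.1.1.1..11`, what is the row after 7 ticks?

11111.....11

111.1.1...11
1111.1....11
11111.....11
11111.....11  (fixed point — unchanged through tick 7)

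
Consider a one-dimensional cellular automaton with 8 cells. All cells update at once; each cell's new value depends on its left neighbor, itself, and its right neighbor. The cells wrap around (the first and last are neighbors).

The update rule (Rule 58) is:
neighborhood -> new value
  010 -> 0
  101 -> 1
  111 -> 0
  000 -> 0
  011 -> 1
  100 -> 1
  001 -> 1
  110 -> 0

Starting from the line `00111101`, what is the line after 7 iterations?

10110110

iteration 1: 11100010
iteration 2: 10010101
iteration 3: 01101011
iteration 4: 11010110
iteration 5: 10101101
iteration 6: 01011011
iteration 7: 10110110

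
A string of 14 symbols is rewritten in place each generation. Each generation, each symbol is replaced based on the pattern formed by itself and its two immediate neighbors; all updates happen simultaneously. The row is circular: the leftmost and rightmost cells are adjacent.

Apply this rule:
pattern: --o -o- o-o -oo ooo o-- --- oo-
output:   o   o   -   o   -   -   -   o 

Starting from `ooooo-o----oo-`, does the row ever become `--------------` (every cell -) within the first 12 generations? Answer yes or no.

o---o-o---ooo-
o--oo-o--oo-o-
o-ooo-o-ooo-o-
o-o-o-o-o-o-o-
o-o-o-o-o-o-o-  (fixed point — unchanged through generation 12)
generation 12 is o-o-o-o-o-o-o-, still not uniform -

no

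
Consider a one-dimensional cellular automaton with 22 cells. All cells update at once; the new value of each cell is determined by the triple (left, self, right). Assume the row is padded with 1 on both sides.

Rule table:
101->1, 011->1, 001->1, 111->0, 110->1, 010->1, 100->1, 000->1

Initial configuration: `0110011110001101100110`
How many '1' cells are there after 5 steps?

1111110011111111111111
0000011110000000000000
1111110011111111111111  (repeats step 1; period 2)
step 5: 1111110011111111111111
count of 1: 20

20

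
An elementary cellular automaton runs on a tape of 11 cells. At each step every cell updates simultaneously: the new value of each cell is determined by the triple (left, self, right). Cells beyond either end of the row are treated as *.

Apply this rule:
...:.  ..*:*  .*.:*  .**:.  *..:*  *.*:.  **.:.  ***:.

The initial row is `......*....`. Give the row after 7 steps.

.**.*...**.

*....***..*
.*..*...**.
.*****.*...
.......**.*
*.....*....
.*...***..*
.**.*...**.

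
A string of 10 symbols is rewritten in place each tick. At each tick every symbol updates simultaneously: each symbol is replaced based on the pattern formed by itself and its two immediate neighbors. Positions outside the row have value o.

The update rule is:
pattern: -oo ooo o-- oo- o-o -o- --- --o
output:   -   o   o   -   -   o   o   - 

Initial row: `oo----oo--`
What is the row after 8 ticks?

oo----o-o-

o-ooo---o-
---o-oo-o-
oo-o----o-
o--oooo-o-
-o--oo--o-
-oo---o-o-
---oo-o-o-
oo----o-o-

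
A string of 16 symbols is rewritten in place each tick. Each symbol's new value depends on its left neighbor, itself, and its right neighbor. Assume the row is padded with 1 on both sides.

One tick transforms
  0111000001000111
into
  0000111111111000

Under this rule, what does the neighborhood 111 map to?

0

At position 2 the neighborhood is 111; the next row has 0 there.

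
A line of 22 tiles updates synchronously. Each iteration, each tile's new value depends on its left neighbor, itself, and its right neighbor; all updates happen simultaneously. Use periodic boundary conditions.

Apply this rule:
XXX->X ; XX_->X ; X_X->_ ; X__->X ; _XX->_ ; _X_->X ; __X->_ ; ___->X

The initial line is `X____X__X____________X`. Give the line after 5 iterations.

XXXX_XX_XXXXXXXXXXXX__
_XXX__X__XXXXXXXXXXXX_
__XXX_XX__XXXXXXXXXXXX
X__XX__XX__XXXXXXXXXXX
XX__XX__XX__XXXXXXXXXX

XX__XX__XX__XXXXXXXXXX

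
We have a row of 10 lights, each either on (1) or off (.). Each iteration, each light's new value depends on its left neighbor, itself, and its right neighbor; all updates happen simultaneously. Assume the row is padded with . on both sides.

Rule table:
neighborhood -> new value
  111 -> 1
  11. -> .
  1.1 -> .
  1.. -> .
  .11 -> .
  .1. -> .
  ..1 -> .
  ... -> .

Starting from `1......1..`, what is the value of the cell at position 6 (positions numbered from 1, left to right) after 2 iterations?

..........
..........
position 6 holds .

.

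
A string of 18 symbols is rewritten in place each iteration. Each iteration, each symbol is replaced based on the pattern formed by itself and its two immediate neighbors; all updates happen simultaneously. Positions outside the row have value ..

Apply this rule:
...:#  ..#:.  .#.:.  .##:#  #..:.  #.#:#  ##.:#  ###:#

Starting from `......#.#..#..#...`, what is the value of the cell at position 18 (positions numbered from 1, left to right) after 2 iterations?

#

iteration 1: #####..#........##
iteration 2: #####....######.##
position 18 holds #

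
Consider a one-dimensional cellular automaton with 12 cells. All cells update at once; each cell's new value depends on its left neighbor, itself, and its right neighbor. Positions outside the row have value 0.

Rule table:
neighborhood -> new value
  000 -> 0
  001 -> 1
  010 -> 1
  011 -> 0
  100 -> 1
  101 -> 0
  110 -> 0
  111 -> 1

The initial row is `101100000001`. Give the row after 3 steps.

100010000011
110111000100
000010101110

000010101110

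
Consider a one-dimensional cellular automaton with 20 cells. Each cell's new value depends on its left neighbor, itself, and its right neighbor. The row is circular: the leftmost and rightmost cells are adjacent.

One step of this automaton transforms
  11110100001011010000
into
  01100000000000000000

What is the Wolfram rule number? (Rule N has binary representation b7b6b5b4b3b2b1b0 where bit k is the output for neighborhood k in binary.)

128

position 1: 111 → 1  (bit 7 = 1)
position 3: 110 → 0  (bit 6 = 0)
position 4: 101 → 0  (bit 5 = 0)
position 6: 100 → 0  (bit 4 = 0)
position 0: 011 → 0  (bit 3 = 0)
position 5: 010 → 0  (bit 2 = 0)
position 9: 001 → 0  (bit 1 = 0)
position 7: 000 → 0  (bit 0 = 0)
bits b7..b0 = 10000000 = 128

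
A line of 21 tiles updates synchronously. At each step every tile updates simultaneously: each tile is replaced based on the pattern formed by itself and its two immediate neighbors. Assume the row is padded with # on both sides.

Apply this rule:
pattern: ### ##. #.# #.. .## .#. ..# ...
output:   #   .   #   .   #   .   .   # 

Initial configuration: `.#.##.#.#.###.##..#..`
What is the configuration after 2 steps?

#.##.#.#.###.##......
.##.#.#.###.##..####.

.##.#.#.###.##..####.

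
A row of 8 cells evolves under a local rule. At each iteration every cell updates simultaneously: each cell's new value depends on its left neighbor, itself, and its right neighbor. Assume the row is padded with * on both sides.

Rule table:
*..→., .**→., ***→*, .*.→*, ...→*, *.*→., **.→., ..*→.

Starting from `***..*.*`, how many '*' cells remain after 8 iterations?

3

**...*..
*..*.*..
...*.*..
.*.*.*..
.*.*.*..  (fixed point — unchanged through iteration 8)
count of *: 3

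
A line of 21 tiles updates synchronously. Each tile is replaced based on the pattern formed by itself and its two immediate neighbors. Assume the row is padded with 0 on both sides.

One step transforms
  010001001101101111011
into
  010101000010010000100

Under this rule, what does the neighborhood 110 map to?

At position 9 the neighborhood is 110; the next row has 0 there.

0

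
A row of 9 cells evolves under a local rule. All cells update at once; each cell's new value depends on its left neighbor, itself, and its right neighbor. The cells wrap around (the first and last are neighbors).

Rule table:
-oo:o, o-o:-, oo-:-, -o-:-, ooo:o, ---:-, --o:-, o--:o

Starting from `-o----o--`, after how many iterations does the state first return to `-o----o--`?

iteration 1: --o----o-
iteration 2: ---o----o
iteration 3: o---o----
iteration 4: -o---o---
iteration 5: --o---o--
iteration 6: ---o---o-
iteration 7: ----o---o
iteration 8: o----o---
iteration 9: -o----o--

9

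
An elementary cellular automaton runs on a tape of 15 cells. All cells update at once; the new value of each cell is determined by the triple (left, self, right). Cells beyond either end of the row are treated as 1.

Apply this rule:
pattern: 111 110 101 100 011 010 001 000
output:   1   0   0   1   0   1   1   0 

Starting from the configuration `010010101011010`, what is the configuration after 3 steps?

011110101000010
001100101100110
110011100011000

110011100011000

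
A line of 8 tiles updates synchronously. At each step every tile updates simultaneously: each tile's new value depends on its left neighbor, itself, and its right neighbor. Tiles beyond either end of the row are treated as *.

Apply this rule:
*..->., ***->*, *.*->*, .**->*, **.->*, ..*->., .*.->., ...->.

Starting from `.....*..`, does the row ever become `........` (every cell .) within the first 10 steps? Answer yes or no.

........
all cells are . at step 1

yes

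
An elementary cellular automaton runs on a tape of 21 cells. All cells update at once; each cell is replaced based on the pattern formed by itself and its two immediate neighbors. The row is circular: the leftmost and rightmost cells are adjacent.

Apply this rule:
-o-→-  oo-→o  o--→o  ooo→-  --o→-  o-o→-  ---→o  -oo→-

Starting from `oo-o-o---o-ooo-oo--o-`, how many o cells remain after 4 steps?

-o----oo-----o--oo---
--ooo--ooooo--o--oooo
o---oo-----oo--o----o
ooo--ooooo--oo--ooo--
count of o: 13

13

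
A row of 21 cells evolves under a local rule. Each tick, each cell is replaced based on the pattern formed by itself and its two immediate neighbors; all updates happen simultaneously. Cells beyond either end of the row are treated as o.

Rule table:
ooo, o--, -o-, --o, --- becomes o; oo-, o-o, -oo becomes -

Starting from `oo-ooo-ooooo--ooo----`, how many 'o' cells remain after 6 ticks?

14

o---o---ooo-oo-o-oooo
-ooooooo-o-----o--ooo
--ooooo--ooooooooo-oo
oo-ooo-oo-ooooooo---o
o---o------ooooo-ooo-
-oooooooooo-ooo---o--
count of o: 14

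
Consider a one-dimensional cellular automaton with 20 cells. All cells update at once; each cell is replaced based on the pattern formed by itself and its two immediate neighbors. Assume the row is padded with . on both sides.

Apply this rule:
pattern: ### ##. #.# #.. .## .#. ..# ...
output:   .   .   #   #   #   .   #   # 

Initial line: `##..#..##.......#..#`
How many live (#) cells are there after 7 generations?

14

#.##.###.#######.##.
.##.##..##......##.#
##.##.###.#######.#.
#.##.##..##......#.#
.##.##.###.######.#.
##.##.##..##.....#.#
#.##.##.###.#####.#.
count of #: 14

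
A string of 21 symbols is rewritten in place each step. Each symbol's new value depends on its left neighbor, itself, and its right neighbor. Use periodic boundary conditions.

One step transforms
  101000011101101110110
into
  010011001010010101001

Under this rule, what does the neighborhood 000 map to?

1

At position 4 the neighborhood is 000; the next row has 1 there.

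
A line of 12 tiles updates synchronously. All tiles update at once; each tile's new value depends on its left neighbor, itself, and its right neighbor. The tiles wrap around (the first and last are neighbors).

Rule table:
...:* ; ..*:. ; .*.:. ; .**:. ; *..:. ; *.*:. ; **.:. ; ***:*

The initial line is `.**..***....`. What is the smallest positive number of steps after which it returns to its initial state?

36

......*..***
.****.....*.
..**..***...
*......*..**
..****.....*
...**..***..
**......*..*
*..****.....
....**..***.
***......*..
.*..****....
.....**..***
.***......*.
..*..****...
*.....**..**
..***......*
...*..****..
**.....**..*
*..***......
....*..****.
***.....**..
.*..***.....
.....*..****
.***.....**.
..*..***....
*.....*..***
..***.....**
...*..***...
**.....*..**
*..***.....*
....*..***..
***.....*..*
**..***.....
.....*..***.
****.....*..
.**..***....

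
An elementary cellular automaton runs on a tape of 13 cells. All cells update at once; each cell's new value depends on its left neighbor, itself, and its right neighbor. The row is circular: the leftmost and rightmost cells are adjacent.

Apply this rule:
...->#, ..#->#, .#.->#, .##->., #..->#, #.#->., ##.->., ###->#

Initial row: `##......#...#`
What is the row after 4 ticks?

#.##########.
#..########..
###.######.##
##...####...#

##...####...#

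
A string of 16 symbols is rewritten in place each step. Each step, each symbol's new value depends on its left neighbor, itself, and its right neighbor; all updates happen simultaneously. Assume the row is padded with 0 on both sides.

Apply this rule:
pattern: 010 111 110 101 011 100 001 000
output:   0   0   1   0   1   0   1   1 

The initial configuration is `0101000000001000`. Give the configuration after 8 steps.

0011100001110110

step 1: 1000011111110011
step 2: 0011110000010111
step 3: 1110010111100101
step 4: 1010100100101000
step 5: 0000001001000011
step 6: 1111110010011111
step 7: 1000010100110001
step 8: 0011100001110110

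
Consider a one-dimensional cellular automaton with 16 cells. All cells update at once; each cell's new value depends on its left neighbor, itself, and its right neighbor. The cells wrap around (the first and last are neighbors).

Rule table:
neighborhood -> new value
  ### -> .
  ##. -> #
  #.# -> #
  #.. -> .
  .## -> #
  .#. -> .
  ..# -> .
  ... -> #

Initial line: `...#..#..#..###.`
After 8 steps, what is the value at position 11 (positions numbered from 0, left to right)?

##..........#.#.
##.########..#.#
.###......#...##
##.#.####...#.##
.##.##..#.#..##.
.#####...#...##.
.#...#.#...#.##.
...#..#..#..###.
position 11 holds .

.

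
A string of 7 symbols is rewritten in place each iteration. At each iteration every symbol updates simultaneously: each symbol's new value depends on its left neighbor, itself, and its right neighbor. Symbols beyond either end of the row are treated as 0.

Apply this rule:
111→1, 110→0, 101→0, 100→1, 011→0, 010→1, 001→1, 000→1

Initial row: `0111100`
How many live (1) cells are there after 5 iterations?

iteration 1: 1011011
iteration 2: 1000000
iteration 3: 1111111
iteration 4: 0111110
iteration 5: 1011101
count of 1: 5

5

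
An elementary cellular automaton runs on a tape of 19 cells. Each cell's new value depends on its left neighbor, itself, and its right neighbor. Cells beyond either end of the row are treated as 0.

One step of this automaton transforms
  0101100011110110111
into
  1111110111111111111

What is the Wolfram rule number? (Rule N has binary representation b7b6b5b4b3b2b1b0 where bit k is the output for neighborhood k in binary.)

position 9: 111 → 1  (bit 7 = 1)
position 4: 110 → 1  (bit 6 = 1)
position 2: 101 → 1  (bit 5 = 1)
position 5: 100 → 1  (bit 4 = 1)
position 3: 011 → 1  (bit 3 = 1)
position 1: 010 → 1  (bit 2 = 1)
position 0: 001 → 1  (bit 1 = 1)
position 6: 000 → 0  (bit 0 = 0)
bits b7..b0 = 11111110 = 254

254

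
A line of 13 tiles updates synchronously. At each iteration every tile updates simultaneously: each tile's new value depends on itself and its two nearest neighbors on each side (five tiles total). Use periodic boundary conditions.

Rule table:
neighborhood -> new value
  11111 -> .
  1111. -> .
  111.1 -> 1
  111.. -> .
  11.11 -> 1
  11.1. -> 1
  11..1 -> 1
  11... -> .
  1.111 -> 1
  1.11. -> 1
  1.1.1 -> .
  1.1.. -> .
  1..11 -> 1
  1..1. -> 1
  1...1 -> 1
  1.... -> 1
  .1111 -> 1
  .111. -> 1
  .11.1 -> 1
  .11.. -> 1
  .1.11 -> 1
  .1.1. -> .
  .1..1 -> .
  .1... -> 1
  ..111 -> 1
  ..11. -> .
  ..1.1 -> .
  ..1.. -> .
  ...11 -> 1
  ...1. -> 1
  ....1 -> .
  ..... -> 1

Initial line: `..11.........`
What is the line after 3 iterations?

1.1111..11.1.

.1.1.11111111
1...111.....1
1.1111..11.1.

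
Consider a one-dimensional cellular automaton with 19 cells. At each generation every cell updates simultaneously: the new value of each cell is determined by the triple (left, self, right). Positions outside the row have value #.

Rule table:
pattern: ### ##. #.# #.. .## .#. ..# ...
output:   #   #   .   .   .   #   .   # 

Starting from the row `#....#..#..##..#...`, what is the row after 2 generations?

#..#.#..#.#.#..#.#.

#.##.#..#...#..#.#.
#..#.#..#.#.#..#.#.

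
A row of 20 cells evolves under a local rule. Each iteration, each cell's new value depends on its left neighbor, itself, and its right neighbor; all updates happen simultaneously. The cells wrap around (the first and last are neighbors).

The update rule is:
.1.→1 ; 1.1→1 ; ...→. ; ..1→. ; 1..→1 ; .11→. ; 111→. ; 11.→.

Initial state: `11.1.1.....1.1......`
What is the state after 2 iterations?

iteration 1: ..11111....1111.....
iteration 2: .......1.......1....

.......1.......1....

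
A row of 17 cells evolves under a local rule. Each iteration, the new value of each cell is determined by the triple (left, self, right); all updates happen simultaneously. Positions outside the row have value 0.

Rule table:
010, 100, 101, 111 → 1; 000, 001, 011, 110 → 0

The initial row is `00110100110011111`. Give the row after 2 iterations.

00000101001100101

00001110001001110
00000101001100101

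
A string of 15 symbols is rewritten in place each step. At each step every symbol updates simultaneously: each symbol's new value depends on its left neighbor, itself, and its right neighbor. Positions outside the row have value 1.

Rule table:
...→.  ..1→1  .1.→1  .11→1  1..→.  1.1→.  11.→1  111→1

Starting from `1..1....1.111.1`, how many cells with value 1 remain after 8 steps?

11

1.11...11.111.1
1.11..111.111.1
1.11.1111.111.1
1.11.1111.111.1  (fixed point — unchanged through step 8)
count of 1: 11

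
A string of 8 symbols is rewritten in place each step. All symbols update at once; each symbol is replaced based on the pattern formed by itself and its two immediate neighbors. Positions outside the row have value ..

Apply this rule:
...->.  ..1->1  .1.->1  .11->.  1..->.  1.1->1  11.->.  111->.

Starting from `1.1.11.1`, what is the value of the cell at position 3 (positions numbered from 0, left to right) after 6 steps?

.

step 1: 1111..11
step 2: .....1..
step 3: ....11..
step 4: ...1....
step 5: ..11....
step 6: .1......
position 3 holds .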